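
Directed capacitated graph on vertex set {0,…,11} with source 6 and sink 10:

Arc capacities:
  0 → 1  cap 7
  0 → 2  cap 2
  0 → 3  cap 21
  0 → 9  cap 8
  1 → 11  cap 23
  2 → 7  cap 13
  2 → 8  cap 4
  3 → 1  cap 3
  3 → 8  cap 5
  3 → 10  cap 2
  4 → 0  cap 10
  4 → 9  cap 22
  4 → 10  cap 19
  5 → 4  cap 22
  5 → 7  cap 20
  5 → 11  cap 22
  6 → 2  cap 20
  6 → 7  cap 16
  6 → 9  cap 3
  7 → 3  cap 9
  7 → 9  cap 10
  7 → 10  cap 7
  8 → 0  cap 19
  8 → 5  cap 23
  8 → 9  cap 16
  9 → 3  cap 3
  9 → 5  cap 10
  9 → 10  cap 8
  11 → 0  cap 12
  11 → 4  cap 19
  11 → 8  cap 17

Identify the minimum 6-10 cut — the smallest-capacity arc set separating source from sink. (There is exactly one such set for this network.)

Min-cut arcs: {(2,8), (6,9), (7,3), (7,9), (7,10)} (total capacity 33)

augment #1: 6→7→10 push 7
augment #2: 6→9→10 push 3
augment #3: 6→7→3→10 push 2
augment #4: 6→7→9→10 push 5
augment #5: 6→2→8→5→4→10 push 4
augment #6: 6→7→9→5→4→10 push 2
augment #7: 6→2→7→9→5→4→10 push 3
augment #8: 6→2→7→3→1→11→4→10 push 3
augment #9: 6→2→7→3→8→5→4→10 push 4
max flow = 33; residual-reachable set from 6 gives S-side
cut edges (S→T): {(2,8), (6,9), (7,3), (7,9), (7,10)} total cap 33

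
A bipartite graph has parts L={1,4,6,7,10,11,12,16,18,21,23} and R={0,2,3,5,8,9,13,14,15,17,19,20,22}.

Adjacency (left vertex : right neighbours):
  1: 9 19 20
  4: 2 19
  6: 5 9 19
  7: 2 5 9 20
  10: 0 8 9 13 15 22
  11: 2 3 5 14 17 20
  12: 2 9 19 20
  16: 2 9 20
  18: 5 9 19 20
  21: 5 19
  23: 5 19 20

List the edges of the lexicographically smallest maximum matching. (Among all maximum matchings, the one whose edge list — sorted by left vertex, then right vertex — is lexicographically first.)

|M| = 7 (so the lex-smallest maximum matching has 7 edges)
process left vertices in ascending order; for each, take the smallest-labelled available neighbour that still permits 7 edges overall, or leave it unmatched if none does
lex-smallest matching: {1-9, 4-2, 6-5, 7-20, 10-0, 11-3, 12-19}

Lex-smallest maximum matching: {(1,9), (4,2), (6,5), (7,20), (10,0), (11,3), (12,19)}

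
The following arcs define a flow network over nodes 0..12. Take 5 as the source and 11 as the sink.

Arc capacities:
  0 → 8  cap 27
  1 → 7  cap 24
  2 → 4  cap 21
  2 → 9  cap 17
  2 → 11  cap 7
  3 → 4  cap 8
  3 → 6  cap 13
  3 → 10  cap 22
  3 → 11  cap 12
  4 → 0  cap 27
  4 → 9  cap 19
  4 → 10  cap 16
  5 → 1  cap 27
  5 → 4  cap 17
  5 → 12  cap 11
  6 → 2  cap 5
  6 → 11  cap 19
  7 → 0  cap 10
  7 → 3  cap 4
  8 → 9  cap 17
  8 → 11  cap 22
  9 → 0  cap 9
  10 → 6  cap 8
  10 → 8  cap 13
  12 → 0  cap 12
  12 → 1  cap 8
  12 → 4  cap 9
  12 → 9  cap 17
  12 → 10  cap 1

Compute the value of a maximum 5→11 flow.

Maximum flow value: 34

augment #1: 5→1→7→3→11 bottleneck 4, total now 4
augment #2: 5→4→0→8→11 bottleneck 17, total now 21
augment #3: 5→12→0→8→11 bottleneck 5, total now 26
augment #4: 5→12→10→6→11 bottleneck 1, total now 27
augment #5: 5→12→4→10→6→11 bottleneck 5, total now 32
augment #6: 5→1→7→0→4→10→6→11 bottleneck 2, total now 34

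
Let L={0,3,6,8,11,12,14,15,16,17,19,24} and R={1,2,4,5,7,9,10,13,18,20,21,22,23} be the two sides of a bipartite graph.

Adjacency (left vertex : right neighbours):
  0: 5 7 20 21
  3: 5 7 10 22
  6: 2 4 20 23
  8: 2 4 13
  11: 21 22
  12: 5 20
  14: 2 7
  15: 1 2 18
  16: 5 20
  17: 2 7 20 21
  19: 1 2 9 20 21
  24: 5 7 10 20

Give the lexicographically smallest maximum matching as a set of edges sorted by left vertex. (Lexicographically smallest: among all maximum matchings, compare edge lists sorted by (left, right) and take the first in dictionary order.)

Lex-smallest maximum matching: {(0,5), (3,7), (6,4), (8,13), (11,22), (12,20), (14,2), (15,1), (17,21), (19,9), (24,10)}

|M| = 11 (so the lex-smallest maximum matching has 11 edges)
process left vertices in ascending order; for each, take the smallest-labelled available neighbour that still permits 11 edges overall, or leave it unmatched if none does
lex-smallest matching: {0-5, 3-7, 6-4, 8-13, 11-22, 12-20, 14-2, 15-1, 17-21, 19-9, 24-10}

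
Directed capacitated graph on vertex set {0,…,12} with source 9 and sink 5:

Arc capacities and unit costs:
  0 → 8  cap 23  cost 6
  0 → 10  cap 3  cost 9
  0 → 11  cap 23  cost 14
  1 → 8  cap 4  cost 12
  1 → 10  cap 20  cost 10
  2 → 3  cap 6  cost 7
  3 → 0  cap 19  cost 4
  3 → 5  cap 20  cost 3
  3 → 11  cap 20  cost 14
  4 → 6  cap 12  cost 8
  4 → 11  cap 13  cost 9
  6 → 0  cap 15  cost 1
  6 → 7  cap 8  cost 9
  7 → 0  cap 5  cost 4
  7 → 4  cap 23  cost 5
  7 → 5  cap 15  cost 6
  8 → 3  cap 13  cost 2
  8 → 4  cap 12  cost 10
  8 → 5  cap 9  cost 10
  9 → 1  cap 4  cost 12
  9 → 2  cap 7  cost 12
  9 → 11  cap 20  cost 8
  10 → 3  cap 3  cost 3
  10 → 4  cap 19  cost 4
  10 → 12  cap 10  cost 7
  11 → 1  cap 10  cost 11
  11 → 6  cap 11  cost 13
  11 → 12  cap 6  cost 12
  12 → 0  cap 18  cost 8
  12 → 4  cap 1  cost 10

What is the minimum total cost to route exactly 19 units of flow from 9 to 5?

Minimum cost for 19 units: 542

shortest-cost path #1: 9→2→3→5 push 6 @ unit cost 22 (adds 132)
shortest-cost path #2: 9→1→10→3→5 push 3 @ unit cost 28 (adds 84)
shortest-cost path #3: 9→1→8→3→5 push 1 @ unit cost 29 (adds 29)
shortest-cost path #4: 9→11→6→0→8→3→5 push 9 @ unit cost 33 (adds 297)
total cost = 542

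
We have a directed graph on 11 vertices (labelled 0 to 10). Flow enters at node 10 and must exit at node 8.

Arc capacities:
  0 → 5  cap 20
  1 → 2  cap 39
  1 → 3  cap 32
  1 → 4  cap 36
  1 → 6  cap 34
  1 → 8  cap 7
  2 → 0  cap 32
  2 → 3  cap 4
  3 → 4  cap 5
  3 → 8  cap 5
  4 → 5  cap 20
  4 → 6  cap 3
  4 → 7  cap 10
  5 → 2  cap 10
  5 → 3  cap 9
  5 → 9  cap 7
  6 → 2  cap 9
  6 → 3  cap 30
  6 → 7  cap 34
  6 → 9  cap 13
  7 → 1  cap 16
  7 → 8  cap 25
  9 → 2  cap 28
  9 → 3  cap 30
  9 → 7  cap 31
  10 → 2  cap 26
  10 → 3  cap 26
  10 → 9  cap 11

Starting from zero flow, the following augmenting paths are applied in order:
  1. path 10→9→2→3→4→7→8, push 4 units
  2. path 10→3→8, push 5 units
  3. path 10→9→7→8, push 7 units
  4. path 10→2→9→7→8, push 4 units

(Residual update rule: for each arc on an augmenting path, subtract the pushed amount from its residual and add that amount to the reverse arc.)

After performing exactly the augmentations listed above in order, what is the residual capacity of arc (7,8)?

after path 1 (10→9→2→3→4→7→8, push 4): res(7,8)=21
after path 2 (10→3→8, push 5): res(7,8)=21
after path 3 (10→9→7→8, push 7): res(7,8)=14
after path 4 (10→2→9→7→8, push 4): res(7,8)=10

Residual capacity of (7,8): 10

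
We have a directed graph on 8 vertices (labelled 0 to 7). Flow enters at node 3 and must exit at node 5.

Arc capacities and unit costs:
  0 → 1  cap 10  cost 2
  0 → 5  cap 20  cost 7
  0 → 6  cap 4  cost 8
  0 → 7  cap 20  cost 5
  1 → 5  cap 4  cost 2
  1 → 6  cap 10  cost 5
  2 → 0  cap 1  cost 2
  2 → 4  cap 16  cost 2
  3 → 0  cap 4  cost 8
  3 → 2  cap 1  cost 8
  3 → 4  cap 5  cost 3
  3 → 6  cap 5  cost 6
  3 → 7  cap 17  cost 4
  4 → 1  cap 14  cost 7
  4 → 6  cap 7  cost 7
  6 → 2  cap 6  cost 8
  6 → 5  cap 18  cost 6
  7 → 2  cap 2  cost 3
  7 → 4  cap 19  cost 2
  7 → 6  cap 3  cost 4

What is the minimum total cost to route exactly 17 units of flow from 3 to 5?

shortest-cost path #1: 3→6→5 push 5 @ unit cost 12 (adds 60)
shortest-cost path #2: 3→4→1→5 push 4 @ unit cost 12 (adds 48)
shortest-cost path #3: 3→7→6→5 push 3 @ unit cost 14 (adds 42)
shortest-cost path #4: 3→0→5 push 4 @ unit cost 15 (adds 60)
shortest-cost path #5: 3→4→6→5 push 1 @ unit cost 16 (adds 16)
total cost = 226

Minimum cost for 17 units: 226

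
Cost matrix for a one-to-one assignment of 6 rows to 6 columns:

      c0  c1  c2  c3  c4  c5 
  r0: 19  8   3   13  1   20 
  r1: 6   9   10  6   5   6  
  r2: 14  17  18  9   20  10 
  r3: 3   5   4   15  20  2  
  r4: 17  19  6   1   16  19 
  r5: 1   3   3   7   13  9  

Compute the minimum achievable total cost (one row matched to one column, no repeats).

one of 3 optimal assignments: row0→col2 (cost 3), row1→col4 (cost 5), row2→col5 (cost 10), row3→col0 (cost 3), row4→col3 (cost 1), row5→col1 (cost 3)
total = 3 + 5 + 10 + 3 + 1 + 3 = 25

Minimum assignment cost: 25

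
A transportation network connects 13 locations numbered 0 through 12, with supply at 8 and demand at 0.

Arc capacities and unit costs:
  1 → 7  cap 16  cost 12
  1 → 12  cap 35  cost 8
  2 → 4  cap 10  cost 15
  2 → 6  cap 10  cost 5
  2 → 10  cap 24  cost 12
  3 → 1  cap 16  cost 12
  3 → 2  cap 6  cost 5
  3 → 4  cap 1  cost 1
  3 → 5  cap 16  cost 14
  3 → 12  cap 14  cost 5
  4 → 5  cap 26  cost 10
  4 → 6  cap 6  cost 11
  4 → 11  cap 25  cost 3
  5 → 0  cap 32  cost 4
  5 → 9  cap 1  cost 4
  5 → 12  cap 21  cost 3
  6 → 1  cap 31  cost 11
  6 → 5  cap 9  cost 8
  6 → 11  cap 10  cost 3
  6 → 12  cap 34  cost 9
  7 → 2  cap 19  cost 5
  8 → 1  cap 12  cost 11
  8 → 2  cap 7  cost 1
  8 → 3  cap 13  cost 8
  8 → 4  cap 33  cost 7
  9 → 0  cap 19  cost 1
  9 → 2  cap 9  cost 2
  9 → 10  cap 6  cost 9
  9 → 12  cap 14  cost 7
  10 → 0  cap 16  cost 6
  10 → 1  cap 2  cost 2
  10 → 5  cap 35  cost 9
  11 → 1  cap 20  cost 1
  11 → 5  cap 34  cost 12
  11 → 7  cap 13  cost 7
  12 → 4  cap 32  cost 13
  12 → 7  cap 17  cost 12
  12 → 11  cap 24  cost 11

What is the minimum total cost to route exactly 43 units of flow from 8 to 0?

Minimum cost for 43 units: 955

shortest-cost path #1: 8→2→6→5→0 push 7 @ unit cost 18 (adds 126)
shortest-cost path #2: 8→4→5→0 push 25 @ unit cost 21 (adds 525)
shortest-cost path #3: 8→4→5→9→0 push 1 @ unit cost 22 (adds 22)
shortest-cost path #4: 8→3→5→6→2→10→0 push 7 @ unit cost 27 (adds 189)
shortest-cost path #5: 8→3→2→10→0 push 3 @ unit cost 31 (adds 93)
total cost = 955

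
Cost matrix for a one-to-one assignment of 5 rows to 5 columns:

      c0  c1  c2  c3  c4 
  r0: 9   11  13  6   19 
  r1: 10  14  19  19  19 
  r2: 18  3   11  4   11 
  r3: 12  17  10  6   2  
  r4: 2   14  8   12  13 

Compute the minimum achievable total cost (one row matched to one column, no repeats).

Minimum assignment cost: 29

optimal assignment: row0→col3 (cost 6), row1→col0 (cost 10), row2→col1 (cost 3), row3→col4 (cost 2), row4→col2 (cost 8)
total = 6 + 10 + 3 + 2 + 8 = 29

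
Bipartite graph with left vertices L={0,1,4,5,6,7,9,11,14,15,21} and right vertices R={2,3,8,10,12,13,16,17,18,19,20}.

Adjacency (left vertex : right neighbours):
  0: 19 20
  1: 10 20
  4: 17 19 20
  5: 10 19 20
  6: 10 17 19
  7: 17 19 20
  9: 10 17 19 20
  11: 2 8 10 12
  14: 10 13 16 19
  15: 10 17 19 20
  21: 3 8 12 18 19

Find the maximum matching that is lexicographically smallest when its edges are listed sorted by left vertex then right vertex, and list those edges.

Lex-smallest maximum matching: {(0,19), (1,10), (4,17), (5,20), (11,2), (14,13), (21,3)}

|M| = 7 (so the lex-smallest maximum matching has 7 edges)
process left vertices in ascending order; for each, take the smallest-labelled available neighbour that still permits 7 edges overall, or leave it unmatched if none does
lex-smallest matching: {0-19, 1-10, 4-17, 5-20, 11-2, 14-13, 21-3}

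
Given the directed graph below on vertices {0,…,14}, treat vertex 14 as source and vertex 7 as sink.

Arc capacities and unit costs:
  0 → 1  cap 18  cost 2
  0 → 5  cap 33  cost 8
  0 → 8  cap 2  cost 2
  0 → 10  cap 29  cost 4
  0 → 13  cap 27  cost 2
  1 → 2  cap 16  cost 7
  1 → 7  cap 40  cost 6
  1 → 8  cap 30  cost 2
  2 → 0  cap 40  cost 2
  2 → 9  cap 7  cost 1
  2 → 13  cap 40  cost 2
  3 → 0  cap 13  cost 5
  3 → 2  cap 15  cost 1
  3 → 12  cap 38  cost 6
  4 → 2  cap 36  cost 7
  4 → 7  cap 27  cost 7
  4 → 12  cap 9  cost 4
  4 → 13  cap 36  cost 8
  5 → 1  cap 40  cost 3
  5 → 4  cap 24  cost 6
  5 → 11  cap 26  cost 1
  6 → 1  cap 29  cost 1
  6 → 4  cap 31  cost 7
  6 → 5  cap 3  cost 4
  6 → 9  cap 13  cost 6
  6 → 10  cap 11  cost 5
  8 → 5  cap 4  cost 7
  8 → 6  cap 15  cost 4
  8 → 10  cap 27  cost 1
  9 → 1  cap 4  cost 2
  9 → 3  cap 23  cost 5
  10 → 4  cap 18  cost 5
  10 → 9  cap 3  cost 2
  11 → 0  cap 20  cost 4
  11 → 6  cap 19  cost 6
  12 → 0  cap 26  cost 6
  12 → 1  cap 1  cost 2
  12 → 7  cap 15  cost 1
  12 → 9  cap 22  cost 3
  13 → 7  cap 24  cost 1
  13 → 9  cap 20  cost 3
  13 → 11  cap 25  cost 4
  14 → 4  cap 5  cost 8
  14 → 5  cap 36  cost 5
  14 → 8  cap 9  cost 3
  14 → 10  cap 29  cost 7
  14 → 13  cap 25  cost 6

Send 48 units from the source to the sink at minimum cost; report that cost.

Minimum cost for 48 units: 499

shortest-cost path #1: 14→13→7 push 24 @ unit cost 7 (adds 168)
shortest-cost path #2: 14→4→12→7 push 5 @ unit cost 13 (adds 65)
shortest-cost path #3: 14→5→1→7 push 19 @ unit cost 14 (adds 266)
total cost = 499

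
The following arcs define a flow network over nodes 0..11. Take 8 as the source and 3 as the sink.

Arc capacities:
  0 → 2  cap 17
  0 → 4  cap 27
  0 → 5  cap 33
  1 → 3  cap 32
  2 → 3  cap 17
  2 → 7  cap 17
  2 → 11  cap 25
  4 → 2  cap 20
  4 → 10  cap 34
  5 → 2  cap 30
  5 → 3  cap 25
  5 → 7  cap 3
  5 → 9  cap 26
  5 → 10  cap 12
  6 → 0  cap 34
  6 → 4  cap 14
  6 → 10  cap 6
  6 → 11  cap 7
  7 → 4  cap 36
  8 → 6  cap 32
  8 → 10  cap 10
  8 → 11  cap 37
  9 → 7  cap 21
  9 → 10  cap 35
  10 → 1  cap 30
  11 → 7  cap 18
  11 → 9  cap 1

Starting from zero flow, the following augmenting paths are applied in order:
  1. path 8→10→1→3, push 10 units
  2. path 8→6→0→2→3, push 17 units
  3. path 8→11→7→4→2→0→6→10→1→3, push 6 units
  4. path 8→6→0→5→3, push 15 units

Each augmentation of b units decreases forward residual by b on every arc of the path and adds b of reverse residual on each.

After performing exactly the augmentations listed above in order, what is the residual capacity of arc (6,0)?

Residual capacity of (6,0): 8

after path 1 (8→10→1→3, push 10): res(6,0)=34
after path 2 (8→6→0→2→3, push 17): res(6,0)=17
after path 3 (8→11→7→4→2→0→6→10→1→3, push 6): res(6,0)=23
after path 4 (8→6→0→5→3, push 15): res(6,0)=8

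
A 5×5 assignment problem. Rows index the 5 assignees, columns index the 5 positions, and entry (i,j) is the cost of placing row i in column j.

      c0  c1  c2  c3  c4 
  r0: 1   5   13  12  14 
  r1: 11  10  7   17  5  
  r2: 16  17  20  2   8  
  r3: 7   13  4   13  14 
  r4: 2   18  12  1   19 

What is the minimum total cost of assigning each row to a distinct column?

optimal assignment: row0→col1 (cost 5), row1→col4 (cost 5), row2→col3 (cost 2), row3→col2 (cost 4), row4→col0 (cost 2)
total = 5 + 5 + 2 + 4 + 2 = 18

Minimum assignment cost: 18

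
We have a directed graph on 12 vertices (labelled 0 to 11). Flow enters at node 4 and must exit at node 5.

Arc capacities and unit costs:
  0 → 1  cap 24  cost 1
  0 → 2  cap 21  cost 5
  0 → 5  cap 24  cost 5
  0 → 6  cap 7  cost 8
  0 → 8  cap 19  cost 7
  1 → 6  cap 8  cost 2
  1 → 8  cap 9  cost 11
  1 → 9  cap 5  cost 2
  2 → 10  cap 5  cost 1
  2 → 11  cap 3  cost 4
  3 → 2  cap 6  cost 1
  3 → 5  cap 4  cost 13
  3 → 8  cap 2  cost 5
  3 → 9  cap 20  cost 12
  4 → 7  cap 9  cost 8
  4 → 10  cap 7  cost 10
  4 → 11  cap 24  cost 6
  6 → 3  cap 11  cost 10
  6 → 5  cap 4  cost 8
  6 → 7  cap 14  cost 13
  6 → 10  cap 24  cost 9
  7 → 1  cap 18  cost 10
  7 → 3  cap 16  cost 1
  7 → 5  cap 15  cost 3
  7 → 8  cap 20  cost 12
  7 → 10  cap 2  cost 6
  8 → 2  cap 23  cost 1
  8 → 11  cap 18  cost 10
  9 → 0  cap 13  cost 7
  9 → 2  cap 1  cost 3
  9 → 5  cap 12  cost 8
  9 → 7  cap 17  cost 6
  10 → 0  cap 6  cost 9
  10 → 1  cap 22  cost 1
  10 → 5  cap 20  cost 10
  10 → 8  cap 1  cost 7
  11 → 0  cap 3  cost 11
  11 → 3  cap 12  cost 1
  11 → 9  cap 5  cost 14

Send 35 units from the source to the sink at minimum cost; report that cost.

shortest-cost path #1: 4→7→5 push 9 @ unit cost 11 (adds 99)
shortest-cost path #2: 4→11→3→2→10→5 push 5 @ unit cost 19 (adds 95)
shortest-cost path #3: 4→10→5 push 7 @ unit cost 20 (adds 140)
shortest-cost path #4: 4→11→3→5 push 4 @ unit cost 20 (adds 80)
shortest-cost path #5: 4→11→0→5 push 3 @ unit cost 22 (adds 66)
shortest-cost path #6: 4→11→3→9→5 push 3 @ unit cost 27 (adds 81)
shortest-cost path #7: 4→11→9→5 push 4 @ unit cost 28 (adds 112)
total cost = 673

Minimum cost for 35 units: 673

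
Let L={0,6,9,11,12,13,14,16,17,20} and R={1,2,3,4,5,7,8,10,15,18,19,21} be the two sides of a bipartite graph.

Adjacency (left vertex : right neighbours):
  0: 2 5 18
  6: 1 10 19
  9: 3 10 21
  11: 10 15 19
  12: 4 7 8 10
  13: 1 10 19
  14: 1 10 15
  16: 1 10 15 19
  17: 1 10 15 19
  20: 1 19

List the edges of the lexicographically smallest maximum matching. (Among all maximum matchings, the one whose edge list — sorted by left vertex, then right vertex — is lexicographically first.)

|M| = 7 (so the lex-smallest maximum matching has 7 edges)
process left vertices in ascending order; for each, take the smallest-labelled available neighbour that still permits 7 edges overall, or leave it unmatched if none does
lex-smallest matching: {0-2, 6-1, 9-3, 11-10, 12-4, 13-19, 14-15}

Lex-smallest maximum matching: {(0,2), (6,1), (9,3), (11,10), (12,4), (13,19), (14,15)}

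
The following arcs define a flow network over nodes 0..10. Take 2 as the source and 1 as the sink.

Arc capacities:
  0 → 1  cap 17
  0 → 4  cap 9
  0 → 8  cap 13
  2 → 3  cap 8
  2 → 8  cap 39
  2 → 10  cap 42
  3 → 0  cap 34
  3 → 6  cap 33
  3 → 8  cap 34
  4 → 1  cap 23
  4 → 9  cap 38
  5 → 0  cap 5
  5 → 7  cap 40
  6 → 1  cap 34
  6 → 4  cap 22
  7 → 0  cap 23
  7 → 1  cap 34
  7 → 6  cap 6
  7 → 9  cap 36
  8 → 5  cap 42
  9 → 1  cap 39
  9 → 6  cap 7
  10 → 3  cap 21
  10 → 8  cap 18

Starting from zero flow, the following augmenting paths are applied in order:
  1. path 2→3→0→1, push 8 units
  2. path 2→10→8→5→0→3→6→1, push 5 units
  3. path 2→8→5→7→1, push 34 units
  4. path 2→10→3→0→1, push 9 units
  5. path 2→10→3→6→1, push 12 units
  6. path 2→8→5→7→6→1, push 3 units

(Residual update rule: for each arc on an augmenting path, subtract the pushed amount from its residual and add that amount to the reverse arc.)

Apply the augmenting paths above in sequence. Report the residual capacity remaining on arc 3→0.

Residual capacity of (3,0): 22

after path 1 (2→3→0→1, push 8): res(3,0)=26
after path 2 (2→10→8→5→0→3→6→1, push 5): res(3,0)=31
after path 3 (2→8→5→7→1, push 34): res(3,0)=31
after path 4 (2→10→3→0→1, push 9): res(3,0)=22
after path 5 (2→10→3→6→1, push 12): res(3,0)=22
after path 6 (2→8→5→7→6→1, push 3): res(3,0)=22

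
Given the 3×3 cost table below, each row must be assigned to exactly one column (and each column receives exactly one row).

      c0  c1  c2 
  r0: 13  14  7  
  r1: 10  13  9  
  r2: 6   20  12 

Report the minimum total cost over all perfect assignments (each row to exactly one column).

Minimum assignment cost: 26

optimal assignment: row0→col2 (cost 7), row1→col1 (cost 13), row2→col0 (cost 6)
total = 7 + 13 + 6 = 26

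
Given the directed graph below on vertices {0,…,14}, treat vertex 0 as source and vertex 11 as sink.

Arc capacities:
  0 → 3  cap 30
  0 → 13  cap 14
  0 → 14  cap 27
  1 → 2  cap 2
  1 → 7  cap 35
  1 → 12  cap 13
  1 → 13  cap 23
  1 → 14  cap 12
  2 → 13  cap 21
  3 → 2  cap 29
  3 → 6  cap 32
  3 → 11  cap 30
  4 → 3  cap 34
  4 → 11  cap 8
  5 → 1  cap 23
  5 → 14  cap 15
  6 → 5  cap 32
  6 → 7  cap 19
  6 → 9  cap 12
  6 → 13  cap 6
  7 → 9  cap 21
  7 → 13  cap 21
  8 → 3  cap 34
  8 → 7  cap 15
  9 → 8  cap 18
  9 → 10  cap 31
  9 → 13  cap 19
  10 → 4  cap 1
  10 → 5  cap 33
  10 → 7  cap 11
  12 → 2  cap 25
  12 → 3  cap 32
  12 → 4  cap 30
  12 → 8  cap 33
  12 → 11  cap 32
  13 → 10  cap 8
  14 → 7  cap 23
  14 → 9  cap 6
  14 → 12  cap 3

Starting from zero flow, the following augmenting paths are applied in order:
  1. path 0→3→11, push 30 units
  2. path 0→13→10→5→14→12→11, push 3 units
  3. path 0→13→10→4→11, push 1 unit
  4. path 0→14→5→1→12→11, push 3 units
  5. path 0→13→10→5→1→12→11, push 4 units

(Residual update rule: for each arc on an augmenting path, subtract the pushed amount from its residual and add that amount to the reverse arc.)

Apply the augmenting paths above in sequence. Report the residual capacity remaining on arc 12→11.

Residual capacity of (12,11): 22

after path 1 (0→3→11, push 30): res(12,11)=32
after path 2 (0→13→10→5→14→12→11, push 3): res(12,11)=29
after path 3 (0→13→10→4→11, push 1): res(12,11)=29
after path 4 (0→14→5→1→12→11, push 3): res(12,11)=26
after path 5 (0→13→10→5→1→12→11, push 4): res(12,11)=22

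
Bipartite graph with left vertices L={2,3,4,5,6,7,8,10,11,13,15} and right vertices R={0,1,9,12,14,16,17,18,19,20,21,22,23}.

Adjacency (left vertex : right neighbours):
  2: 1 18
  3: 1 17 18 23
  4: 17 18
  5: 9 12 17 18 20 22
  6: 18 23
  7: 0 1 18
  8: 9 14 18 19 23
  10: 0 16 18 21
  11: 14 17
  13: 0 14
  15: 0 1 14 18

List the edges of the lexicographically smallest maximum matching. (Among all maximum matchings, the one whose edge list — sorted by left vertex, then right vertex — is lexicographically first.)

Lex-smallest maximum matching: {(2,1), (3,17), (4,18), (5,9), (6,23), (7,0), (8,19), (10,16), (11,14)}

|M| = 9 (so the lex-smallest maximum matching has 9 edges)
process left vertices in ascending order; for each, take the smallest-labelled available neighbour that still permits 9 edges overall, or leave it unmatched if none does
lex-smallest matching: {2-1, 3-17, 4-18, 5-9, 6-23, 7-0, 8-19, 10-16, 11-14}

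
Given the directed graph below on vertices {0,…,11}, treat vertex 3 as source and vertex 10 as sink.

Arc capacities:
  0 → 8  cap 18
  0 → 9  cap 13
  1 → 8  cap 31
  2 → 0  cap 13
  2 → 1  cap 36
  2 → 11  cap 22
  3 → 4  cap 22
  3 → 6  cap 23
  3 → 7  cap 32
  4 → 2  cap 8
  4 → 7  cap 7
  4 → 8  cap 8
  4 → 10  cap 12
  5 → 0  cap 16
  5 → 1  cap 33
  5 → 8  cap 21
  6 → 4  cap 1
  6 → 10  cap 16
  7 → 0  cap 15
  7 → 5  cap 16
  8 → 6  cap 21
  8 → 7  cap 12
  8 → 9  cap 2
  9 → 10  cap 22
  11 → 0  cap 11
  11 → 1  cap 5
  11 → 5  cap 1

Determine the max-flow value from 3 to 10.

Maximum flow value: 43

augment #1: 3→4→10 bottleneck 12, total now 12
augment #2: 3→6→10 bottleneck 16, total now 28
augment #3: 3→4→8→9→10 bottleneck 2, total now 30
augment #4: 3→7→0→9→10 bottleneck 13, total now 43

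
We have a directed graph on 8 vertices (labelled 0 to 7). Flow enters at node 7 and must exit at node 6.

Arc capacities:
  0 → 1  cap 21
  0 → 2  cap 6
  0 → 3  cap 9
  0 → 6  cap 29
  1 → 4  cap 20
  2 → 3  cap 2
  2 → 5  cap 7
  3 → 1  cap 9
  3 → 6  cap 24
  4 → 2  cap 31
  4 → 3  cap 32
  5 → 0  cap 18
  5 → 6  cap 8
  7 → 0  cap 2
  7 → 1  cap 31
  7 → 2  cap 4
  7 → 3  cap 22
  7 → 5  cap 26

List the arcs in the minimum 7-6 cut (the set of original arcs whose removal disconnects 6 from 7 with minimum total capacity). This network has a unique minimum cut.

augment #1: 7→0→6 push 2
augment #2: 7→3→6 push 22
augment #3: 7→5→6 push 8
augment #4: 7→2→3→6 push 2
augment #5: 7→5→0→6 push 18
max flow = 52; residual-reachable set from 7 gives S-side
cut edges (S→T): {(3,6), (5,0), (5,6), (7,0)} total cap 52

Min-cut arcs: {(3,6), (5,0), (5,6), (7,0)} (total capacity 52)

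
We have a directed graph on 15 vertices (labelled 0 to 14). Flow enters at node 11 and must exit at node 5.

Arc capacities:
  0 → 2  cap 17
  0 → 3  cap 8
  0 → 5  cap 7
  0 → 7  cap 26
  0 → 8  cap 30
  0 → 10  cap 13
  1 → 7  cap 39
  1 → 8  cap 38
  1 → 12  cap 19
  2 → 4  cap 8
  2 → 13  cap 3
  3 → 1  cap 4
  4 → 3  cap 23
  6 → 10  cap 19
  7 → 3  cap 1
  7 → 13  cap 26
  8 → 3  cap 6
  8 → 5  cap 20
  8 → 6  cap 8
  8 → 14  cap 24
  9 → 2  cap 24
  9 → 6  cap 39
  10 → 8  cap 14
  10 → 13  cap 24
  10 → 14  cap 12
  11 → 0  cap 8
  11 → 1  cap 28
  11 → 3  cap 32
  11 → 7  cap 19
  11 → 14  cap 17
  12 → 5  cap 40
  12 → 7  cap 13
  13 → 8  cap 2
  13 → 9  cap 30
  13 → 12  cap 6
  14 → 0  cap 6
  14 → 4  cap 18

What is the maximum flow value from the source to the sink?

Maximum flow value: 52

augment #1: 11→0→5 bottleneck 7, total now 7
augment #2: 11→0→8→5 bottleneck 1, total now 8
augment #3: 11→1→8→5 bottleneck 19, total now 27
augment #4: 11→1→12→5 bottleneck 9, total now 36
augment #5: 11→3→1→12→5 bottleneck 4, total now 40
augment #6: 11→7→13→12→5 bottleneck 6, total now 46
augment #7: 11→7→13→8→1→12→5 bottleneck 2, total now 48
augment #8: 11→14→0→8→1→12→5 bottleneck 4, total now 52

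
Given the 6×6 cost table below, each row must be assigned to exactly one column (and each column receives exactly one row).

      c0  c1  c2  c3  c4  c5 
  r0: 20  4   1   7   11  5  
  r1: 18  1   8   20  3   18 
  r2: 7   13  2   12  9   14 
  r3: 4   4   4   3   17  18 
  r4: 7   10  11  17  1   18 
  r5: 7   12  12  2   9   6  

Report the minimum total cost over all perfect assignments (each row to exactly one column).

optimal assignment: row0→col5 (cost 5), row1→col1 (cost 1), row2→col2 (cost 2), row3→col0 (cost 4), row4→col4 (cost 1), row5→col3 (cost 2)
total = 5 + 1 + 2 + 4 + 1 + 2 = 15

Minimum assignment cost: 15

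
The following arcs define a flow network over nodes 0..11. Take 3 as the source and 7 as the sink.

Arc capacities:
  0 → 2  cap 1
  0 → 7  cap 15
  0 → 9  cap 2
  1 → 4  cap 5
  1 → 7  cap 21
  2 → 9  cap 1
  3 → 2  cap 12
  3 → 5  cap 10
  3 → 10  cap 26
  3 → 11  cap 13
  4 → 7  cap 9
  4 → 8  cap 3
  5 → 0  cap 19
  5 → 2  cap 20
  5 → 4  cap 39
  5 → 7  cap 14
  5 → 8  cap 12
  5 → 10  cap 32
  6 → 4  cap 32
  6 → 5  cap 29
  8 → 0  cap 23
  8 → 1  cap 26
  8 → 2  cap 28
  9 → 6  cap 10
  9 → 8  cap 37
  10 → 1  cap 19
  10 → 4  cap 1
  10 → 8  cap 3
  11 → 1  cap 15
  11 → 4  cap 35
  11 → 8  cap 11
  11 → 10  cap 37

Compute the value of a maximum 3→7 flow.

Maximum flow value: 47

augment #1: 3→5→7 bottleneck 10, total now 10
augment #2: 3→10→1→7 bottleneck 19, total now 29
augment #3: 3→10→4→7 bottleneck 1, total now 30
augment #4: 3→11→1→7 bottleneck 2, total now 32
augment #5: 3→11→4→7 bottleneck 8, total now 40
augment #6: 3→10→8→0→7 bottleneck 3, total now 43
augment #7: 3→11→8→0→7 bottleneck 3, total now 46
augment #8: 3→2→9→6→5→7 bottleneck 1, total now 47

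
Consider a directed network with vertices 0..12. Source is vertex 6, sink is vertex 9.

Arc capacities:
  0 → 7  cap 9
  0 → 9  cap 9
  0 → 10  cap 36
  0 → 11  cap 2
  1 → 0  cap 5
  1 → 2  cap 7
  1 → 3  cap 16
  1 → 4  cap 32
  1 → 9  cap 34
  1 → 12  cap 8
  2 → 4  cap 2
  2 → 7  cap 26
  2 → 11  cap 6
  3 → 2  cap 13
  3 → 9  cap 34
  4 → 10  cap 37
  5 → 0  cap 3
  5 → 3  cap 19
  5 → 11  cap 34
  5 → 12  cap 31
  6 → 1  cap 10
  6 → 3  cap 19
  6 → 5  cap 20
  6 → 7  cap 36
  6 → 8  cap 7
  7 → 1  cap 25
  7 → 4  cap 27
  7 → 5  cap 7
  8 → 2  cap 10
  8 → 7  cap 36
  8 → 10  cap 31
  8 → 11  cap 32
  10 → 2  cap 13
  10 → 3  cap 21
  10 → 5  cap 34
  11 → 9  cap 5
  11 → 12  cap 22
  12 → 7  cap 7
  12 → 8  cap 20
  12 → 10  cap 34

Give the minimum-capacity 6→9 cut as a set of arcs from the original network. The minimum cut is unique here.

Min-cut arcs: {(3,9), (5,0), (6,1), (7,1), (11,9)} (total capacity 77)

augment #1: 6→1→9 push 10
augment #2: 6→3→9 push 19
augment #3: 6→5→0→9 push 3
augment #4: 6→5→3→9 push 15
augment #5: 6→5→11→9 push 2
augment #6: 6→7→1→9 push 24
augment #7: 6→8→11→9 push 3
augment #8: 6→7→1→0→9 push 1
max flow = 77; residual-reachable set from 6 gives S-side
cut edges (S→T): {(3,9), (5,0), (6,1), (7,1), (11,9)} total cap 77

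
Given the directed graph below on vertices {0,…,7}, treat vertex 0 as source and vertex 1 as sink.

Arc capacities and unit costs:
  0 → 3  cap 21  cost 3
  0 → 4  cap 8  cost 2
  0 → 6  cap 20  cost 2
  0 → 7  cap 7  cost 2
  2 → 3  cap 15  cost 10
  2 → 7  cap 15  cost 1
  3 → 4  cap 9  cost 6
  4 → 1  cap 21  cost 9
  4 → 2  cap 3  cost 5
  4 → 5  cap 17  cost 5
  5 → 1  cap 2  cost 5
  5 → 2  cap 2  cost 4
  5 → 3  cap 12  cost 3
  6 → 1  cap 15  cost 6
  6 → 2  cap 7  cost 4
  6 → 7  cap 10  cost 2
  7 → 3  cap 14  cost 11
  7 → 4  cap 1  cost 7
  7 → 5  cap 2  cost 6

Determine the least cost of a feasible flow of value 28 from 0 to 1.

Minimum cost for 28 units: 288

shortest-cost path #1: 0→6→1 push 15 @ unit cost 8 (adds 120)
shortest-cost path #2: 0→4→1 push 8 @ unit cost 11 (adds 88)
shortest-cost path #3: 0→7→5→1 push 2 @ unit cost 13 (adds 26)
shortest-cost path #4: 0→3→4→1 push 3 @ unit cost 18 (adds 54)
total cost = 288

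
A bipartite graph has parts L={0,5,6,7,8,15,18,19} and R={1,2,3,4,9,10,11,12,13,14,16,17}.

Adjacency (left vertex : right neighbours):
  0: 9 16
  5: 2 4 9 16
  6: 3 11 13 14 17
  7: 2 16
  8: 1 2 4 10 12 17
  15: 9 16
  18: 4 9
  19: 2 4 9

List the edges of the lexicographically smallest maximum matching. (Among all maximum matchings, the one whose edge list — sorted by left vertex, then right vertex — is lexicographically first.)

Lex-smallest maximum matching: {(0,9), (5,2), (6,3), (7,16), (8,1), (18,4)}

|M| = 6 (so the lex-smallest maximum matching has 6 edges)
process left vertices in ascending order; for each, take the smallest-labelled available neighbour that still permits 6 edges overall, or leave it unmatched if none does
lex-smallest matching: {0-9, 5-2, 6-3, 7-16, 8-1, 18-4}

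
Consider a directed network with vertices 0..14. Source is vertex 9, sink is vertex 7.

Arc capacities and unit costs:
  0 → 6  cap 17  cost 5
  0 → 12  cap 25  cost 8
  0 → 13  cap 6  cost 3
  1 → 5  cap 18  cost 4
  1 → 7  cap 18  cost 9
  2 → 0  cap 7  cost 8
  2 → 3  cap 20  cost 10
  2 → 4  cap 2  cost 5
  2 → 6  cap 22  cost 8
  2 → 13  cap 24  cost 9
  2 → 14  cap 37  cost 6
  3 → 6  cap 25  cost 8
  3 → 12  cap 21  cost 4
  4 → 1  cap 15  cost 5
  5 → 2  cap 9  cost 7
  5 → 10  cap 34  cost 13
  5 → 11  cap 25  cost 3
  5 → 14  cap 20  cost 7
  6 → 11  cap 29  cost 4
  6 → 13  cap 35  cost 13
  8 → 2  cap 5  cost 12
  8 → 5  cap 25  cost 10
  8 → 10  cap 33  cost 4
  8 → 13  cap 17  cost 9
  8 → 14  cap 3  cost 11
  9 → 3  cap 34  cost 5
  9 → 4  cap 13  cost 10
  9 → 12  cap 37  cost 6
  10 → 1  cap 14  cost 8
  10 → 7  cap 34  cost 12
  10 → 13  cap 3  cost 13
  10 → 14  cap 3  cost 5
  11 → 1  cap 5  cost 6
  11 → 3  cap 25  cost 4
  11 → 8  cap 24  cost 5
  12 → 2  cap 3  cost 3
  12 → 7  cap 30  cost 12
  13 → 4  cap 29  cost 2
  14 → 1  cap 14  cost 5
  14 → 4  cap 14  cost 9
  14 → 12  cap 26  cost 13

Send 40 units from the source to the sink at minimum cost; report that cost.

shortest-cost path #1: 9→12→7 push 30 @ unit cost 18 (adds 540)
shortest-cost path #2: 9→4→1→7 push 10 @ unit cost 24 (adds 240)
total cost = 780

Minimum cost for 40 units: 780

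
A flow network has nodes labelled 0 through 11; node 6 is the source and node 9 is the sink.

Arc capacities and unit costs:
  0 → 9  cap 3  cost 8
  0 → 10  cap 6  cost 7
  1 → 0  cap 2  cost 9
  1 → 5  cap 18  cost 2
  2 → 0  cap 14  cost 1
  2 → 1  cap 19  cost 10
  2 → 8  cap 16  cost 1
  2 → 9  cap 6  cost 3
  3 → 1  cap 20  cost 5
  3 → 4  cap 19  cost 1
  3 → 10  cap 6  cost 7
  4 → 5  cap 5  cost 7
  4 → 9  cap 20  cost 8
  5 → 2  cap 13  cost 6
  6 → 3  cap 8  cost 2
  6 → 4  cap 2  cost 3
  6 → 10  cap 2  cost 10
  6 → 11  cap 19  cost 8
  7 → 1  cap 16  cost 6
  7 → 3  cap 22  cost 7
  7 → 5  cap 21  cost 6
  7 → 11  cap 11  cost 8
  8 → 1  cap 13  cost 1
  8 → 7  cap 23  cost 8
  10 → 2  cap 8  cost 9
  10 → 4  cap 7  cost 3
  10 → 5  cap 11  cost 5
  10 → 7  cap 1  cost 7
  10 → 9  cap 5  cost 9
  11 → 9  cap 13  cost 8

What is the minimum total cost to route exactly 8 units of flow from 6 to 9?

Minimum cost for 8 units: 88

shortest-cost path #1: 6→4→9 push 2 @ unit cost 11 (adds 22)
shortest-cost path #2: 6→3→4→9 push 6 @ unit cost 11 (adds 66)
total cost = 88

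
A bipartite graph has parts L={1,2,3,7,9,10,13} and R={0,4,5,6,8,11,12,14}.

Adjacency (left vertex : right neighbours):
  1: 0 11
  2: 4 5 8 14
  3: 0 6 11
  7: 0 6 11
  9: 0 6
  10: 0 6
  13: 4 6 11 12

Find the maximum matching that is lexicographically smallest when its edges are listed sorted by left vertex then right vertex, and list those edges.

|M| = 5 (so the lex-smallest maximum matching has 5 edges)
process left vertices in ascending order; for each, take the smallest-labelled available neighbour that still permits 5 edges overall, or leave it unmatched if none does
lex-smallest matching: {1-0, 2-4, 3-6, 7-11, 13-12}

Lex-smallest maximum matching: {(1,0), (2,4), (3,6), (7,11), (13,12)}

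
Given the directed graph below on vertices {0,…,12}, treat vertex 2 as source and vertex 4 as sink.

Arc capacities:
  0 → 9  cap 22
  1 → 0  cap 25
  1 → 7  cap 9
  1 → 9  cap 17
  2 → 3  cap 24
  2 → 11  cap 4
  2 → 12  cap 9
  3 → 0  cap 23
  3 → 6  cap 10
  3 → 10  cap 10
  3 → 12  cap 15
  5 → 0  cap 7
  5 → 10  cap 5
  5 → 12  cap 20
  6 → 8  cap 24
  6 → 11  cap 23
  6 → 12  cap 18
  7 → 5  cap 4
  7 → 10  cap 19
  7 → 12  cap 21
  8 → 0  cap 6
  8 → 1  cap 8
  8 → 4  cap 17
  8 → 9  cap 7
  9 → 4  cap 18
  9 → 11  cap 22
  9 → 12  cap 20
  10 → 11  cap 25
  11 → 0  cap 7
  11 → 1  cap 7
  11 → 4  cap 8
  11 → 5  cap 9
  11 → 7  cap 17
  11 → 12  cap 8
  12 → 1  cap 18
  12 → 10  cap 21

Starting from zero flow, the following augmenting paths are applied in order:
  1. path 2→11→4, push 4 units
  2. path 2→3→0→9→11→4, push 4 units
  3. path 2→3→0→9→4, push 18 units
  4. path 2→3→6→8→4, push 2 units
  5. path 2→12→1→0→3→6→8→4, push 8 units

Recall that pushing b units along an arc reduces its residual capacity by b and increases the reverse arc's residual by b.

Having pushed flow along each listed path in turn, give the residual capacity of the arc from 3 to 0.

after path 1 (2→11→4, push 4): res(3,0)=23
after path 2 (2→3→0→9→11→4, push 4): res(3,0)=19
after path 3 (2→3→0→9→4, push 18): res(3,0)=1
after path 4 (2→3→6→8→4, push 2): res(3,0)=1
after path 5 (2→12→1→0→3→6→8→4, push 8): res(3,0)=9

Residual capacity of (3,0): 9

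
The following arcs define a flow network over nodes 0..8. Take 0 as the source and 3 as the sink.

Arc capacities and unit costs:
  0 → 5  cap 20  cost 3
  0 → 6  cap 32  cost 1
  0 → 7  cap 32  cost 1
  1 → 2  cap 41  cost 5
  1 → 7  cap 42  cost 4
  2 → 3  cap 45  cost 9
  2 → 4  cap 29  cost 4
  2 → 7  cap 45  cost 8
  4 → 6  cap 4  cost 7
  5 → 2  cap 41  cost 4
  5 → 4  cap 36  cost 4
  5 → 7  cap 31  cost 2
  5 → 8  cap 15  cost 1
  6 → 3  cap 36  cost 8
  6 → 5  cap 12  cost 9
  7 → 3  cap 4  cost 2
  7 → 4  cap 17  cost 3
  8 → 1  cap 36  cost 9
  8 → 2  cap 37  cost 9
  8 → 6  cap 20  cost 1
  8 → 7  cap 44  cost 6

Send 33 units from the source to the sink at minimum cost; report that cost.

shortest-cost path #1: 0→7→3 push 4 @ unit cost 3 (adds 12)
shortest-cost path #2: 0→6→3 push 29 @ unit cost 9 (adds 261)
total cost = 273

Minimum cost for 33 units: 273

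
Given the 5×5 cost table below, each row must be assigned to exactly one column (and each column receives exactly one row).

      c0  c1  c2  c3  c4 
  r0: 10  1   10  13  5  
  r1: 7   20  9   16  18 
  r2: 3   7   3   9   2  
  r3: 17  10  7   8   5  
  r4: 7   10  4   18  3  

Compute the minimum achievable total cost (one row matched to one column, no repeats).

Minimum assignment cost: 22

one of 2 optimal assignments: row0→col1 (cost 1), row1→col0 (cost 7), row2→col2 (cost 3), row3→col3 (cost 8), row4→col4 (cost 3)
total = 1 + 7 + 3 + 8 + 3 = 22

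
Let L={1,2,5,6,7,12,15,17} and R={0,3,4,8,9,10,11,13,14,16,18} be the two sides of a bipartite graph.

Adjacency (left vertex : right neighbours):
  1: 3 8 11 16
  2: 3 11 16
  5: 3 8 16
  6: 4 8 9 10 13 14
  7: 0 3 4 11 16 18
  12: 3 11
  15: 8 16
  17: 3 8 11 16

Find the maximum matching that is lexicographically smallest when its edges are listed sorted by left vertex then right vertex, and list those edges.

Lex-smallest maximum matching: {(1,3), (2,11), (5,8), (6,4), (7,0), (15,16)}

|M| = 6 (so the lex-smallest maximum matching has 6 edges)
process left vertices in ascending order; for each, take the smallest-labelled available neighbour that still permits 6 edges overall, or leave it unmatched if none does
lex-smallest matching: {1-3, 2-11, 5-8, 6-4, 7-0, 15-16}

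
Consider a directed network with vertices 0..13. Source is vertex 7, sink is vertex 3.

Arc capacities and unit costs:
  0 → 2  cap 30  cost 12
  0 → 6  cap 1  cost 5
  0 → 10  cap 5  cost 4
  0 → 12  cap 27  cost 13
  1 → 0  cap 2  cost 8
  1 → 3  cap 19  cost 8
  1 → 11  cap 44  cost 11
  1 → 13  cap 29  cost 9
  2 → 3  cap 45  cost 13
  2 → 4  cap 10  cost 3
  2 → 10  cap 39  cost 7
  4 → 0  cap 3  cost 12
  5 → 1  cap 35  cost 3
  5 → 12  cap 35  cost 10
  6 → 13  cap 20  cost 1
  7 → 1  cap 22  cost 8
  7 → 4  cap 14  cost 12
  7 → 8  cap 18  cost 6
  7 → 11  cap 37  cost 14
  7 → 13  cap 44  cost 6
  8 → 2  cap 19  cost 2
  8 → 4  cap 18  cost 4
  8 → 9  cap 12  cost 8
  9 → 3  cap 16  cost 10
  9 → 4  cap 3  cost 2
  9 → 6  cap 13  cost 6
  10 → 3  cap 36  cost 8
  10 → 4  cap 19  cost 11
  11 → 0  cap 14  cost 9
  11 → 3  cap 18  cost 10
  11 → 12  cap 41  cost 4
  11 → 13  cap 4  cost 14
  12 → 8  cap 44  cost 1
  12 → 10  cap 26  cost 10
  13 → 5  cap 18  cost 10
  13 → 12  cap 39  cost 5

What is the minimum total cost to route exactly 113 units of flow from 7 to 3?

Minimum cost for 113 units: 3091

shortest-cost path #1: 7→1→3 push 19 @ unit cost 16 (adds 304)
shortest-cost path #2: 7→8→2→3 push 18 @ unit cost 21 (adds 378)
shortest-cost path #3: 7→11→3 push 18 @ unit cost 24 (adds 432)
shortest-cost path #4: 7→13→12→8→2→3 push 1 @ unit cost 27 (adds 27)
shortest-cost path #5: 7→1→0→10→3 push 2 @ unit cost 28 (adds 56)
shortest-cost path #6: 7→13→12→10→3 push 26 @ unit cost 29 (adds 754)
shortest-cost path #7: 7→13→12→8→9→3 push 12 @ unit cost 30 (adds 360)
shortest-cost path #8: 7→11→0→10→3 push 3 @ unit cost 35 (adds 105)
shortest-cost path #9: 7→11→0→2→3 push 11 @ unit cost 48 (adds 528)
shortest-cost path #10: 7→4→0→2→3 push 3 @ unit cost 49 (adds 147)
total cost = 3091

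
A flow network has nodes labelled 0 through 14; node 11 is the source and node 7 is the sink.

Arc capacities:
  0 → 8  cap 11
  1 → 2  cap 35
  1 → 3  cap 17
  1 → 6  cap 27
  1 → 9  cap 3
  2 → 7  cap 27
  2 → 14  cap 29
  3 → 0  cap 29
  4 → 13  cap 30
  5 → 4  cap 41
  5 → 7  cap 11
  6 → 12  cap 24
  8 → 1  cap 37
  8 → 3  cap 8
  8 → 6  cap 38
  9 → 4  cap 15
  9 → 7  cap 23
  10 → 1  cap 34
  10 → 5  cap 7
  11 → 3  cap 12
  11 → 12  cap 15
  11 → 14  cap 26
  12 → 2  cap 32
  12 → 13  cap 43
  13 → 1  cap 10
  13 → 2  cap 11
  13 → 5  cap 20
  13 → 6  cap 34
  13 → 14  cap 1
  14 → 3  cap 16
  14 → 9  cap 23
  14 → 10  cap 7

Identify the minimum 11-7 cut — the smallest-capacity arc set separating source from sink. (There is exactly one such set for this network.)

augment #1: 11→12→2→7 push 15
augment #2: 11→14→9→7 push 23
augment #3: 11→14→10→5→7 push 3
augment #4: 11→3→0→8→1→2→7 push 11
max flow = 52; residual-reachable set from 11 gives S-side
cut edges (S→T): {(0,8), (11,12), (11,14)} total cap 52

Min-cut arcs: {(0,8), (11,12), (11,14)} (total capacity 52)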